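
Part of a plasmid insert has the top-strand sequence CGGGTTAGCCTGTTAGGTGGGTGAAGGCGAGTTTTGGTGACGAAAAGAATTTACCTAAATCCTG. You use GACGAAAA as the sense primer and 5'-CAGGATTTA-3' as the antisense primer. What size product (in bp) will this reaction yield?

The forward primer matches the template at positions 39–46.
The reverse primer's reverse complement is TAAATCCTG, which matches the template at positions 56–64.
The product runs from position 39 to position 64, so its length is 64 − 39 + 1 = 26 bp.

26 bp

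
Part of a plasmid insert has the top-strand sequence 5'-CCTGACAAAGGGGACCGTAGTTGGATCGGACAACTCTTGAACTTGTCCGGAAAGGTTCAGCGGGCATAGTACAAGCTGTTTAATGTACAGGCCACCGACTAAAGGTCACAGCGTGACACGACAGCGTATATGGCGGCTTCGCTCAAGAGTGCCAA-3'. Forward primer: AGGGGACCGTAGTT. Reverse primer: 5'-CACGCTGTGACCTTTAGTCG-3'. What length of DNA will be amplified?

107 bp

Scanning the template, AGGGGACCGTAGTT occurs at positions 9–22; this primer anneals to the bottom strand there with its 3' end pointing downstream.
The reverse primer's reverse complement is CGACTAAAGGTCACAGCGTG, which matches the template at positions 96–115.
Product length = (reverse-primer end) − (forward-primer start) + 1 = 115 − 9 + 1 = 107 bp.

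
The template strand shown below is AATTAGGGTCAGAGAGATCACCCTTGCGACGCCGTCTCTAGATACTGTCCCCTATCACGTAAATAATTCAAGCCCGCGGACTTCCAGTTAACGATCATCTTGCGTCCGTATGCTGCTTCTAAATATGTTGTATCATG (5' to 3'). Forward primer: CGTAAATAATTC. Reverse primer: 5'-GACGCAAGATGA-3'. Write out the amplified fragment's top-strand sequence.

The forward primer matches the template at positions 58–69.
The reverse primer's reverse complement is TCATCTTGCGTC, which matches the template at positions 95–106.
The product is the template from position 58 through 106 (49 bp).

5'-CGTAAATAATTCAAGCCCGCGGACTTCCAGTTAACGATCATCTTGCGTC-3'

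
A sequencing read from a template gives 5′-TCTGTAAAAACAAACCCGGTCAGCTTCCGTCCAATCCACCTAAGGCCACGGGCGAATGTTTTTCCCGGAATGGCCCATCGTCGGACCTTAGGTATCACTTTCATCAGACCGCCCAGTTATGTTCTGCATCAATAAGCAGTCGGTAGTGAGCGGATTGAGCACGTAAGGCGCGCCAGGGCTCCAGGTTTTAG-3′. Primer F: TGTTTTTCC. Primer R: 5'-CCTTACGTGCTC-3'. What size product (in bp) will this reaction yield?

The forward primer matches the template at positions 57–65.
Taking the reverse complement of CCTTACGTGCTC gives GAGCACGTAAGG, found at positions 157–168 on the template; the primer anneals here to the top strand with its 3' end pointing upstream.
Amplicon spans positions 57–168: 112 bp.

112 bp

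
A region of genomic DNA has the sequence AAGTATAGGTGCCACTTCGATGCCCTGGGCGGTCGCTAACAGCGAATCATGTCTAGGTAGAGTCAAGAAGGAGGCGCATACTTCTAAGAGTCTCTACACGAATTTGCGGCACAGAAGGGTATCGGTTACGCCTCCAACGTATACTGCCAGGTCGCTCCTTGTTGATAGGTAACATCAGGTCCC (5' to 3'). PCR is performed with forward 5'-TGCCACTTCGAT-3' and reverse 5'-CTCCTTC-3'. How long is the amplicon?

Forward primer TGCCACTTCGAT is found on the top strand at positions 10–21.
The reverse primer's reverse complement is GAAGGAG, which matches the template at positions 67–73.
The product runs from position 10 to position 73, so its length is 73 − 10 + 1 = 64 bp.

64 bp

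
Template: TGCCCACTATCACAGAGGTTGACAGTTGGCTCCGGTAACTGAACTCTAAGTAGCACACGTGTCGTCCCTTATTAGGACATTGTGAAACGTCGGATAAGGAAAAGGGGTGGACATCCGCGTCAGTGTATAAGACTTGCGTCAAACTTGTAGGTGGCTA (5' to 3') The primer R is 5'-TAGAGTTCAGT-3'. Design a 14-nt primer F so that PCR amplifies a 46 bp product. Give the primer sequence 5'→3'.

The reverse primer's reverse complement ACTGAACTCTA matches the template at positions 38–48, so the product ends at position 48.
A 46 bp product then starts at position 48 − 46 + 1 = 3.
The forward primer is identical to the top strand there: CCCACTATCACAGA.

5'-CCCACTATCACAGA-3'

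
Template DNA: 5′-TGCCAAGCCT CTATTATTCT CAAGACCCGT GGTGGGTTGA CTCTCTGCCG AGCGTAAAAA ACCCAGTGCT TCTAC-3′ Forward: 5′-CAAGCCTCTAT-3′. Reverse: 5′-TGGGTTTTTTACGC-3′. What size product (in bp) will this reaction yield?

Forward primer CAAGCCTCTAT is found on the top strand at positions 4–14.
Reverse complement of the reverse primer: GCGTAAAAAACCCA. This occurs on the top strand at positions 52–65.
The product runs from position 4 to position 65, so its length is 65 − 4 + 1 = 62 bp.

62 bp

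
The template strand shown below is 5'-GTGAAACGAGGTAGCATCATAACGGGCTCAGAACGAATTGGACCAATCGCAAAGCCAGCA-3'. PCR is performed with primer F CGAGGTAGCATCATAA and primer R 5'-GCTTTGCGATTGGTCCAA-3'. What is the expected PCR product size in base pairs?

49 bp

The forward primer matches the template at positions 7–22.
The reverse primer's reverse complement is TTGGACCAATCGCAAAGC, which matches the template at positions 38–55.
The product runs from position 7 to position 55, so its length is 55 − 7 + 1 = 49 bp.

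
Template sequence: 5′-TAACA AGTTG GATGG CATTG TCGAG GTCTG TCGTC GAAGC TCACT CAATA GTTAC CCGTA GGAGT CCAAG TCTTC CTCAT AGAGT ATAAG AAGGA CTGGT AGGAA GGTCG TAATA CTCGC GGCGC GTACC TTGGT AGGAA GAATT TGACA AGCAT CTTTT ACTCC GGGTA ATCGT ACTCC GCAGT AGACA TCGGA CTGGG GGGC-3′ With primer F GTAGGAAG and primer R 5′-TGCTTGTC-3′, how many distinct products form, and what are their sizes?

Two products: 56 bp, 21 bp

The forward primer GTAGGAAG matches the top strand at positions 99–106, 134–141.
The reverse primer's reverse complement is GACAAGCA, matching at positions 147–154.
Each forward site pairs with the reverse site to give a product ending at position 154: sizes 56, 21 bp.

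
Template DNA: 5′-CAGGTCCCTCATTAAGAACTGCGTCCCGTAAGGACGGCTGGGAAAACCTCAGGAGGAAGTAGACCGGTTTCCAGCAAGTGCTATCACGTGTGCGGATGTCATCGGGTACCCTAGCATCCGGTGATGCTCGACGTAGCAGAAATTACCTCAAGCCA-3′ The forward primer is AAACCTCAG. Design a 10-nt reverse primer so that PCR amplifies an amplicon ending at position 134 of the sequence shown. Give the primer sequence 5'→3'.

5'-ACGTCGAGCA-3'

The forward primer binds at positions 44–52; the product's 3' end on the top strand is position 134.
The reverse primer anneals to the top strand over positions 125–134, i.e. to TGCTCGACGT.
Its sequence written 5'→3' is the reverse complement: ACGTCGAGCA.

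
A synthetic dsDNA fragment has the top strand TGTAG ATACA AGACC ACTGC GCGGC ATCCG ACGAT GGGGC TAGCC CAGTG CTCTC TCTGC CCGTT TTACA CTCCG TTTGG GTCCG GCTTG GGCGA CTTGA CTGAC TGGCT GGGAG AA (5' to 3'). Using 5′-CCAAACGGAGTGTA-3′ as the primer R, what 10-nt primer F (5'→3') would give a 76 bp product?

The reverse primer's reverse complement TACACTCCGTTTGG matches the template at positions 67–80, so the product ends at position 80.
A 76 bp product then starts at position 80 − 76 + 1 = 5.
The forward primer is identical to the top strand there: GATACAAGAC.

5'-GATACAAGAC-3'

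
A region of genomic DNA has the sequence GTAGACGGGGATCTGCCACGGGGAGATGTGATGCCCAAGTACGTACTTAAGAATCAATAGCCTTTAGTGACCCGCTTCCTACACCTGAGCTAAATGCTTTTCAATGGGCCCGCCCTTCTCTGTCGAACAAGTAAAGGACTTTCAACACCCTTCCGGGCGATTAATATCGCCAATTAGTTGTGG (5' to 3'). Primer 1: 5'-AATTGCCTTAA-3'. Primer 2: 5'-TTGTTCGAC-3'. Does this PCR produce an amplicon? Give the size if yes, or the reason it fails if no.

Primer 1 (AATTGCCTTAA) does not match the top strand, and its reverse complement TTAAGGCAATT does not match either.
With no annealing site for primer 1, no amplification occurs.

No product — primer 1 has no binding site in the template.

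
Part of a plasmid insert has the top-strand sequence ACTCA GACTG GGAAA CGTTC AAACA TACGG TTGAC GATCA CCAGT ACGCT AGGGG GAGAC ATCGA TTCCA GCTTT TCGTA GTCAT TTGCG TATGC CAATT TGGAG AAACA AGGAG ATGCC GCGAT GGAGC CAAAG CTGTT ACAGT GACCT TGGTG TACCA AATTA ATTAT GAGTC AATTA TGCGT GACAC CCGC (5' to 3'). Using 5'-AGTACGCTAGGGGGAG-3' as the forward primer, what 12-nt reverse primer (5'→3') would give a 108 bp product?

The forward primer binds at positions 43–58, so a 108 bp product ends at position 43 + 108 − 1 = 150.
The reverse primer anneals to the top strand over positions 139–150, i.e. to TTACAGTGACCT.
Its sequence written 5'→3' is the reverse complement: AGGTCACTGTAA.

5'-AGGTCACTGTAA-3'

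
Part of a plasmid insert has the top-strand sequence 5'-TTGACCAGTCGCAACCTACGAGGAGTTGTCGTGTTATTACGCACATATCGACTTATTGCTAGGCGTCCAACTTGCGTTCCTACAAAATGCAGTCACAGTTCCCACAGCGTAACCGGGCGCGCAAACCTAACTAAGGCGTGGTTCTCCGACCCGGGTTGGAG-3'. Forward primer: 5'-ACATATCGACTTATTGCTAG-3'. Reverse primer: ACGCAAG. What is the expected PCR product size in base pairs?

35 bp

Forward primer ACATATCGACTTATTGCTAG is found on the top strand at positions 43–62.
Taking the reverse complement of ACGCAAG gives CTTGCGT, found at positions 71–77 on the template; the primer anneals here to the top strand with its 3' end pointing upstream.
The product runs from position 43 to position 77, so its length is 77 − 43 + 1 = 35 bp.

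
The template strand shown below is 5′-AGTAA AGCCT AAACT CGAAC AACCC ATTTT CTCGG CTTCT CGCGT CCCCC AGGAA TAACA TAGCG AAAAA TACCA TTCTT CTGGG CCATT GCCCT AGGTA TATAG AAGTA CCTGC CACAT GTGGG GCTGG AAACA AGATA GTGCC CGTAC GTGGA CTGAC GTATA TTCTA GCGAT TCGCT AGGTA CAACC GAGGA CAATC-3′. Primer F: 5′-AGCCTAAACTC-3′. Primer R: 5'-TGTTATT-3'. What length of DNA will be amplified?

Scanning the template, AGCCTAAACTC occurs at positions 6–16; this primer anneals to the bottom strand there with its 3' end pointing downstream.
The reverse primer's reverse complement is AATAACA, which matches the template at positions 54–60.
The product runs from position 6 to position 60, so its length is 60 − 6 + 1 = 55 bp.

55 bp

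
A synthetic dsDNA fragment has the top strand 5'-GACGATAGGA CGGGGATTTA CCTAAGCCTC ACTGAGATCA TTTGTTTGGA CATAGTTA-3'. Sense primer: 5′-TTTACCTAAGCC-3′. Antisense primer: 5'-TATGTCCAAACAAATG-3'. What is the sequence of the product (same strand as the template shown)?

Forward primer TTTACCTAAGCC is found on the top strand at positions 17–28.
The reverse primer's reverse complement is CATTTGTTTGGACATA, which matches the template at positions 39–54.
The product is the template from position 17 through 54 (38 bp).

5'-TTTACCTAAGCCTCACTGAGATCATTTGTTTGGACATA-3'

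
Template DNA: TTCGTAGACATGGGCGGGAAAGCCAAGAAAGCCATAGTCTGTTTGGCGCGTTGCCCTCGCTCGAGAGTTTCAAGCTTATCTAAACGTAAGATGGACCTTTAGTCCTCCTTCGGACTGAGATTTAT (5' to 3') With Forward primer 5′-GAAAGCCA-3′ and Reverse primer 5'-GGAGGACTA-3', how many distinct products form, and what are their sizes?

The forward primer GAAAGCCA matches the top strand at positions 18–25, 27–34.
The reverse primer's reverse complement is TAGTCCTCC, matching at positions 100–108.
Each forward site pairs with the reverse site to give a product ending at position 108: sizes 91, 82 bp.

Two products: 91 bp, 82 bp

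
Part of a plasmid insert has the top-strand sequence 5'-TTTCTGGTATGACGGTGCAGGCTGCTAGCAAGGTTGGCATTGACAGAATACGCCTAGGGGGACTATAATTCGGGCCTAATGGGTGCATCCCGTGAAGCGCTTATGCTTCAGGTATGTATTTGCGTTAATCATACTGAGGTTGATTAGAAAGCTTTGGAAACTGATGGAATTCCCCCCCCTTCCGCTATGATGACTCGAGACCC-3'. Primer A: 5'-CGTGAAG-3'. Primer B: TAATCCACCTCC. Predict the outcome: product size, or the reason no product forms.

No product — primer B has no binding site in the template.

Primer B (TAATCCACCTCC) does not match the top strand, and its reverse complement GGAGGTGGATTA does not match either.
With no annealing site for primer B, no amplification occurs.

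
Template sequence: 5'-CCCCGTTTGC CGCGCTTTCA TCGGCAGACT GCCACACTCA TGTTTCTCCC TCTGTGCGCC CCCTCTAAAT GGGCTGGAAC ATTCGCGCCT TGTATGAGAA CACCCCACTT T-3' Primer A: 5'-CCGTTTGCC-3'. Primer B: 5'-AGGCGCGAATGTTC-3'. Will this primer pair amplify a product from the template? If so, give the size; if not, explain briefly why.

Primer A (CCGTTTGCC) matches the top strand at positions 3–11; it acts as a forward primer.
Primer B's reverse complement is GAACATTCGCGCCT, matching the top strand at positions 77–90; it acts as a reverse primer.
The 3' ends face each other across positions 3–90, giving an 88 bp product.

Yes — an 88 bp product.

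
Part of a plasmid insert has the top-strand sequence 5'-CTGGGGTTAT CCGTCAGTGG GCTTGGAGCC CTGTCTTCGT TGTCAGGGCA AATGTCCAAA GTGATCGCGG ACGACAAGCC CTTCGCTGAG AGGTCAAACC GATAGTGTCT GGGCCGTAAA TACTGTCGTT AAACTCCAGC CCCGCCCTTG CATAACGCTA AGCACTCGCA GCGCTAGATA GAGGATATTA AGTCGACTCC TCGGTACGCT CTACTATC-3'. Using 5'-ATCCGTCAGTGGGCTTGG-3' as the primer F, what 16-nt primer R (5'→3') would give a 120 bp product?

5'-CGACAGTATTTACGGC-3'

The forward primer binds at positions 9–26, so a 120 bp product ends at position 9 + 120 − 1 = 128.
The reverse primer anneals to the top strand over positions 113–128, i.e. to GCCGTAAATACTGTCG.
Its sequence written 5'→3' is the reverse complement: CGACAGTATTTACGGC.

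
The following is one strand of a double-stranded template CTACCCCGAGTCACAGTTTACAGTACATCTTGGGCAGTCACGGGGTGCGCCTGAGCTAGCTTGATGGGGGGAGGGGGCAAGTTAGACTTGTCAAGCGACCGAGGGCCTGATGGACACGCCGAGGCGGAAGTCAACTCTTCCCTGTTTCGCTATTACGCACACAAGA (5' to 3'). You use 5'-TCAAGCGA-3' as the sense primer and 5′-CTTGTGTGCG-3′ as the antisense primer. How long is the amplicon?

75 bp

Scanning the template, TCAAGCGA occurs at positions 91–98; this primer anneals to the bottom strand there with its 3' end pointing downstream.
The reverse primer's reverse complement is CGCACACAAG, which matches the template at positions 156–165.
The product runs from position 91 to position 165, so its length is 165 − 91 + 1 = 75 bp.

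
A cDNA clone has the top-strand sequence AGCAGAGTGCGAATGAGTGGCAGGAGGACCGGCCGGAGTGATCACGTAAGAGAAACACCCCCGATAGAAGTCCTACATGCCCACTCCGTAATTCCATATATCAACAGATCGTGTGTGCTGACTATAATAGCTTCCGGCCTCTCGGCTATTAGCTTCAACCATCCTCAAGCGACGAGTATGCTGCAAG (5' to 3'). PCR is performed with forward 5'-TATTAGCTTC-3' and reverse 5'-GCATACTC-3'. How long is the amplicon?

The forward primer matches the template at positions 147–156.
The reverse primer's reverse complement is GAGTATGC, which matches the template at positions 174–181.
Amplicon spans positions 147–181: 35 bp.

35 bp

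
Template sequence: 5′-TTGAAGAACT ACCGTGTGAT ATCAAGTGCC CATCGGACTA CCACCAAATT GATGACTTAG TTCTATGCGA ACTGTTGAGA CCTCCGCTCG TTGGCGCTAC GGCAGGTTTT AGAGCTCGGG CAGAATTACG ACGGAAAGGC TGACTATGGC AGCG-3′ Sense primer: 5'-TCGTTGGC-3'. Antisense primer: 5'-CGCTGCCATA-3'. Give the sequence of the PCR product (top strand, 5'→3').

Forward primer TCGTTGGC is found on the top strand at positions 88–95.
The reverse primer's reverse complement is TATGGCAGCG, which matches the template at positions 145–154.
The product is the template from position 88 through 154 (67 bp).

5'-TCGTTGGCGCTACGGCAGGTTTTAGAGCTCGGGCAGAATTACGACGGAAAGGCTGACTATGGCAGCG-3'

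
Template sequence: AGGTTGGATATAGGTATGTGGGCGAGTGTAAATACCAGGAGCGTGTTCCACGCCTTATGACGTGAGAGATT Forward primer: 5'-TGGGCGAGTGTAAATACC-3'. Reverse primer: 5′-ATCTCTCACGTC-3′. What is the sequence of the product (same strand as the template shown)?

5'-TGGGCGAGTGTAAATACCAGGAGCGTGTTCCACGCCTTATGACGTGAGAGAT-3'

The forward primer matches the template at positions 19–36.
Reverse complement of the reverse primer: GACGTGAGAGAT. This occurs on the top strand at positions 59–70.
The product is the template from position 19 through 70 (52 bp).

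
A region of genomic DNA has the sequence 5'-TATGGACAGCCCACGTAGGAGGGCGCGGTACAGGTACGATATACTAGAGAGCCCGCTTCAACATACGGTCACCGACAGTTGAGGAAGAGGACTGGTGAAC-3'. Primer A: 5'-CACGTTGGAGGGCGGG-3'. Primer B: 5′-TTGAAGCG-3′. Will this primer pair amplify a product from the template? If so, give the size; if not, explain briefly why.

No product — primer A has no binding site in the template.

Primer A (CACGTTGGAGGGCGGG) does not match the top strand, and its reverse complement CCCGCCCTCCAACGTG does not match either.
With no annealing site for primer A, no amplification occurs.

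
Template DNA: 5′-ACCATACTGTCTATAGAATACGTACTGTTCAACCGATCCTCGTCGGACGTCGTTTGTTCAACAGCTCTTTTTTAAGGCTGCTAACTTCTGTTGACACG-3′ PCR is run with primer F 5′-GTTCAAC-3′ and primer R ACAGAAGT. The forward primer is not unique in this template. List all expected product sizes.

65 bp, 36 bp

The forward primer GTTCAAC matches the top strand at positions 27–33, 56–62.
The reverse primer's reverse complement is ACTTCTGT, matching at positions 84–91.
Each forward site pairs with the reverse site to give a product ending at position 91: sizes 65, 36 bp.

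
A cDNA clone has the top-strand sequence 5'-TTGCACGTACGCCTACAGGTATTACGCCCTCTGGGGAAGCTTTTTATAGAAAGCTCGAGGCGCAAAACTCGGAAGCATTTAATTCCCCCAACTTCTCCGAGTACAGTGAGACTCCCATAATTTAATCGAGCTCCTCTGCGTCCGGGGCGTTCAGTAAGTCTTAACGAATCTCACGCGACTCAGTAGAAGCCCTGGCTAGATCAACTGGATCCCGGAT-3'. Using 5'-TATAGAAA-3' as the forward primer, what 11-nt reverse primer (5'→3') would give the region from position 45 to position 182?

5'-TGAGTCGCGTG-3'

The product's 3' end on the top strand is position 182.
The reverse primer anneals to the top strand over positions 172–182, i.e. to CACGCGACTCA.
Its sequence written 5'→3' is the reverse complement: TGAGTCGCGTG.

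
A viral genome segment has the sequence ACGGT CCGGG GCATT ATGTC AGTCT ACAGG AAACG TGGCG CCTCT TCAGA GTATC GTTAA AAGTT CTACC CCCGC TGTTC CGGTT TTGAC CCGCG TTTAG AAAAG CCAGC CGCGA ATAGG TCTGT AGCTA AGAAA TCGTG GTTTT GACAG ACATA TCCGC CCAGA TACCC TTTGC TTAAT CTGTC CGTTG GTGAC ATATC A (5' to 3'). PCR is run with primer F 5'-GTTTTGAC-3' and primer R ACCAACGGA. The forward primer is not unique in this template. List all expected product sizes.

The forward primer GTTTTGAC matches the top strand at positions 83–90, 141–148.
The reverse primer's reverse complement is TCCGTTGGT, matching at positions 184–192.
Each forward site pairs with the reverse site to give a product ending at position 192: sizes 110, 52 bp.

110 bp, 52 bp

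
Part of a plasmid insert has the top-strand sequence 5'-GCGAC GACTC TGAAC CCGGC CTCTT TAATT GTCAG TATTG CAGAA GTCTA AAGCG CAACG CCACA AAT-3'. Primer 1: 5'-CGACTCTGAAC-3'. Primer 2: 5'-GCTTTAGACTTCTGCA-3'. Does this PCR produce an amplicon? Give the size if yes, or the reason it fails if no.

Primer 1 (CGACTCTGAAC) matches the top strand at positions 5–15; it acts as a forward primer.
Primer 2's reverse complement is TGCAGAAGTCTAAAGC, matching the top strand at positions 39–54; it acts as a reverse primer.
The 3' ends face each other across positions 5–54, giving a 50 bp product.

Yes — a 50 bp product.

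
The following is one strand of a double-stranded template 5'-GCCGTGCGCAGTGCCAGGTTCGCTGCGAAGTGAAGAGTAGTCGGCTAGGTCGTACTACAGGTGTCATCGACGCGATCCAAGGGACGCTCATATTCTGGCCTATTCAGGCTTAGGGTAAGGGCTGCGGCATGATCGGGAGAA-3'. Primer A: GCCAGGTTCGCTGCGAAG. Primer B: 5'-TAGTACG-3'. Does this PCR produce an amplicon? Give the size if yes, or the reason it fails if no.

Yes — a 45 bp product.

Primer A (GCCAGGTTCGCTGCGAAG) matches the top strand at positions 13–30; it acts as a forward primer.
Primer B's reverse complement is CGTACTA, matching the top strand at positions 51–57; it acts as a reverse primer.
The 3' ends face each other across positions 13–57, giving a 45 bp product.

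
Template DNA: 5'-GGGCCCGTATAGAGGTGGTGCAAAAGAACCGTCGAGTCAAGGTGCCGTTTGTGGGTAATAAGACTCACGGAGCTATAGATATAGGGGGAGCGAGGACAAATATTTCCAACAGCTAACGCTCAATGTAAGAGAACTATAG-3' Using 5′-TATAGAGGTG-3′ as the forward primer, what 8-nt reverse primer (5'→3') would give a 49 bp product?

5'-ACCCACAA-3'

The forward primer binds at positions 8–17, so a 49 bp product ends at position 8 + 49 − 1 = 56.
The reverse primer anneals to the top strand over positions 49–56, i.e. to TTGTGGGT.
Its sequence written 5'→3' is the reverse complement: ACCCACAA.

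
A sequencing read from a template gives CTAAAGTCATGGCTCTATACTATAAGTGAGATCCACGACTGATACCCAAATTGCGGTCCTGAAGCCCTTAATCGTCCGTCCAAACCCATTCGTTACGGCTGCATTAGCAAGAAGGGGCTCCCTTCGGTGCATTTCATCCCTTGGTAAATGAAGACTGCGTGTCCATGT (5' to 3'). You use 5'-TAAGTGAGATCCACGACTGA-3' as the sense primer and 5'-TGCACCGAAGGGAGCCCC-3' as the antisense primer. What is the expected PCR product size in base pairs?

109 bp

The forward primer matches the template at positions 23–42.
Reverse complement of the reverse primer: GGGGCTCCCTTCGGTGCA. This occurs on the top strand at positions 114–131.
Product length = (reverse-primer end) − (forward-primer start) + 1 = 131 − 23 + 1 = 109 bp.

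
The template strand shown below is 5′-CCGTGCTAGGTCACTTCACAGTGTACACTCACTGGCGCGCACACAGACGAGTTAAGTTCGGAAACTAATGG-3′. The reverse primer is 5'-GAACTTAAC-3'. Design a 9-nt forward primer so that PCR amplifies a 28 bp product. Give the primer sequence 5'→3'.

The reverse primer's reverse complement GTTAAGTTC matches the template at positions 51–59, so the product ends at position 59.
A 28 bp product then starts at position 59 − 28 + 1 = 32.
The forward primer is identical to the top strand there: CTGGCGCGC.

5'-CTGGCGCGC-3'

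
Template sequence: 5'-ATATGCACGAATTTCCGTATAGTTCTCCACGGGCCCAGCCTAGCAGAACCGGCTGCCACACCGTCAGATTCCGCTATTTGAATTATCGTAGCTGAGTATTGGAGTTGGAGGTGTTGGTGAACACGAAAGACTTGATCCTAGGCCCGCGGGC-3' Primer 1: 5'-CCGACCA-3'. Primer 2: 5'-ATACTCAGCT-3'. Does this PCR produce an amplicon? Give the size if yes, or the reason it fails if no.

No product — primer 1 has no binding site in the template.

Primer 1 (CCGACCA) does not match the top strand, and its reverse complement TGGTCGG does not match either.
With no annealing site for primer 1, no amplification occurs.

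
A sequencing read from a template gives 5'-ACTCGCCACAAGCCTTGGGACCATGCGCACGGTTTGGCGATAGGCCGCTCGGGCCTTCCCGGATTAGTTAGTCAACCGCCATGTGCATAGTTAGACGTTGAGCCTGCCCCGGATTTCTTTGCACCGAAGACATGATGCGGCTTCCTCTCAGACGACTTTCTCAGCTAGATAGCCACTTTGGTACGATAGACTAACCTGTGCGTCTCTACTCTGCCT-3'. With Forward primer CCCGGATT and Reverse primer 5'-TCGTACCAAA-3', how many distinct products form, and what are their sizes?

The forward primer CCCGGATT matches the top strand at positions 58–65, 108–115.
The reverse primer's reverse complement is TTTGGTACGA, matching at positions 177–186.
Each forward site pairs with the reverse site to give a product ending at position 186: sizes 129, 79 bp.

Two products: 129 bp, 79 bp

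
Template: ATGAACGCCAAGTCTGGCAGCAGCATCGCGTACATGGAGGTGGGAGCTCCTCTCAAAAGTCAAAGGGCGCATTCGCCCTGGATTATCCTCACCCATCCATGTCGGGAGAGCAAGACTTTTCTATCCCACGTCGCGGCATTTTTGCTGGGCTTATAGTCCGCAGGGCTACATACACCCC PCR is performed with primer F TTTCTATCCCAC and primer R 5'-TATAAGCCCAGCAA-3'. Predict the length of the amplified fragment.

Scanning the template, TTTCTATCCCAC occurs at positions 118–129; this primer anneals to the bottom strand there with its 3' end pointing downstream.
Reverse complement of the reverse primer: TTGCTGGGCTTATA. This occurs on the top strand at positions 142–155.
Product length = (reverse-primer end) − (forward-primer start) + 1 = 155 − 118 + 1 = 38 bp.

38 bp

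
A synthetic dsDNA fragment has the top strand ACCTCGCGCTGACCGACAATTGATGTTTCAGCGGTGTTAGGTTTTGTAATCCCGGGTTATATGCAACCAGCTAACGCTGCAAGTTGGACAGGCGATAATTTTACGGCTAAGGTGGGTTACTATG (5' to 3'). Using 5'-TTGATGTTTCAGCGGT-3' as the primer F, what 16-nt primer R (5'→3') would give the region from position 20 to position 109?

The product's 3' end on the top strand is position 109.
The reverse primer anneals to the top strand over positions 94–109, i.e. to GATAATTTTACGGCTA.
Its sequence written 5'→3' is the reverse complement: TAGCCGTAAAATTATC.

5'-TAGCCGTAAAATTATC-3'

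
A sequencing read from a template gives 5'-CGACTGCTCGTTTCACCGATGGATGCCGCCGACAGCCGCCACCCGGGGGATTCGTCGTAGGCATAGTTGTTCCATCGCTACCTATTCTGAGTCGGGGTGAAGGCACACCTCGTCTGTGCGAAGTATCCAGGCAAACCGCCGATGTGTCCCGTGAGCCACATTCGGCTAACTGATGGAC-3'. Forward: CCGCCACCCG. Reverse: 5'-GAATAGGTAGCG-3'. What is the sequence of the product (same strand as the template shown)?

Forward primer CCGCCACCCG is found on the top strand at positions 36–45.
The reverse primer's reverse complement is CGCTACCTATTC, which matches the template at positions 76–87.
The product is the template from position 36 through 87 (52 bp).

5'-CCGCCACCCGGGGGATTCGTCGTAGGCATAGTTGTTCCATCGCTACCTATTC-3'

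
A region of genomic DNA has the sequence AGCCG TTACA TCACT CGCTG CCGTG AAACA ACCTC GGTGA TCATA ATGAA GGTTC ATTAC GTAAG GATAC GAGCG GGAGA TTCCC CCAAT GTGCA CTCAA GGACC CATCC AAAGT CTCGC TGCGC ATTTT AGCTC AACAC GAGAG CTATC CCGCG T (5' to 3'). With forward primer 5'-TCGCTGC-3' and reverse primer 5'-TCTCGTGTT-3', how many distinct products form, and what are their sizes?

The forward primer TCGCTGC matches the top strand at positions 15–21, 117–123.
The reverse primer's reverse complement is AACACGAGA, matching at positions 136–144.
Each forward site pairs with the reverse site to give a product ending at position 144: sizes 130, 28 bp.

Two products: 130 bp, 28 bp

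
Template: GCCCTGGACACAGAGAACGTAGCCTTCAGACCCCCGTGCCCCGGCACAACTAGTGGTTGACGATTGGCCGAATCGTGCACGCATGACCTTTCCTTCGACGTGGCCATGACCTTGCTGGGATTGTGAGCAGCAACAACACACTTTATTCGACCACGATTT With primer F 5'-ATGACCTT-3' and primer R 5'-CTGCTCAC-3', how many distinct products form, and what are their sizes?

The forward primer ATGACCTT matches the top strand at positions 83–90, 106–113.
The reverse primer's reverse complement is GTGAGCAG, matching at positions 123–130.
Each forward site pairs with the reverse site to give a product ending at position 130: sizes 48, 25 bp.

Two products: 48 bp, 25 bp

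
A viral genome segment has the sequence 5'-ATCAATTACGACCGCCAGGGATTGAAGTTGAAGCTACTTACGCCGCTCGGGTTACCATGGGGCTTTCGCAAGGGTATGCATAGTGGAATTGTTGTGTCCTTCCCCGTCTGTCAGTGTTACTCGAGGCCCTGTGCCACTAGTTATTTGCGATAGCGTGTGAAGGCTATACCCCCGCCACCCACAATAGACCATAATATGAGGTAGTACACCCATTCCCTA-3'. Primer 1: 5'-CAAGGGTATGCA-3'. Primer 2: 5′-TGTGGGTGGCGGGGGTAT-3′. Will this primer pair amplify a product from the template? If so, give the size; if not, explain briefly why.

Yes — a 115 bp product.

Primer 1 (CAAGGGTATGCA) matches the top strand at positions 69–80; it acts as a forward primer.
Primer 2's reverse complement is ATACCCCCGCCACCCACA, matching the top strand at positions 166–183; it acts as a reverse primer.
The 3' ends face each other across positions 69–183, giving a 115 bp product.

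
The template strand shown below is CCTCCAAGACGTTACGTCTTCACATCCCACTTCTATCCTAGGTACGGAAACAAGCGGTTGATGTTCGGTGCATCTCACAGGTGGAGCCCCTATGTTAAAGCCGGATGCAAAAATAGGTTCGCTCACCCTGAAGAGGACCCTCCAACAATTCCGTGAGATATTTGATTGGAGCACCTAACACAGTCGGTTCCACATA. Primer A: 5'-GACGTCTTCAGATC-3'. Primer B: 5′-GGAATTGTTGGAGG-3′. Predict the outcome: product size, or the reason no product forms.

Primer A (GACGTCTTCAGATC) does not match the top strand, and its reverse complement GATCTGAAGACGTC does not match either.
With no annealing site for primer A, no amplification occurs.

No product — primer A has no binding site in the template.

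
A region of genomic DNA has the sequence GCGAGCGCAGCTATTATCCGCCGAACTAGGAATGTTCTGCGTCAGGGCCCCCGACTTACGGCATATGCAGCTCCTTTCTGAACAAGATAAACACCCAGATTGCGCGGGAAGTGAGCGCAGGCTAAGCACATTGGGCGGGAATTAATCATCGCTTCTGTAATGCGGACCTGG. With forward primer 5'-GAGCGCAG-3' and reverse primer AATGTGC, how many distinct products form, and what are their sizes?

Two products: 130 bp, 20 bp

The forward primer GAGCGCAG matches the top strand at positions 3–10, 113–120.
The reverse primer's reverse complement is GCACATT, matching at positions 126–132.
Each forward site pairs with the reverse site to give a product ending at position 132: sizes 130, 20 bp.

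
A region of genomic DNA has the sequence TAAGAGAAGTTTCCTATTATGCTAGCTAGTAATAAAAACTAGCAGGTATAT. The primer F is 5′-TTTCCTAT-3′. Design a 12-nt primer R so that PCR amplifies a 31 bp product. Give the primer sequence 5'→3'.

The forward primer binds at positions 10–17, so a 31 bp product ends at position 10 + 31 − 1 = 40.
The reverse primer anneals to the top strand over positions 29–40, i.e. to GTAATAAAAACT.
Its sequence written 5'→3' is the reverse complement: AGTTTTTATTAC.

5'-AGTTTTTATTAC-3'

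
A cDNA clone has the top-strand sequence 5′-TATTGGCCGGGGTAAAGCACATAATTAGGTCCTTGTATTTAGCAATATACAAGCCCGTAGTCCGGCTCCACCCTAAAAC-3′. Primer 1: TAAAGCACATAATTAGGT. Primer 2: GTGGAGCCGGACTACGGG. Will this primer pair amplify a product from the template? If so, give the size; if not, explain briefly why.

Primer 1 (TAAAGCACATAATTAGGT) matches the top strand at positions 13–30; it acts as a forward primer.
Primer 2's reverse complement is CCCGTAGTCCGGCTCCAC, matching the top strand at positions 54–71; it acts as a reverse primer.
The 3' ends face each other across positions 13–71, giving a 59 bp product.

Yes — a 59 bp product.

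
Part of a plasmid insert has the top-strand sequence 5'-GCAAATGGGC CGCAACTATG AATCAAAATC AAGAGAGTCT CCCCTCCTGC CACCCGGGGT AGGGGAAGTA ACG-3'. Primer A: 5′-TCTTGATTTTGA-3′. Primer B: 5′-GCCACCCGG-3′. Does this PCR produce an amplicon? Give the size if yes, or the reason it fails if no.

No product — the primers' 3' ends point away from each other.

Primer A (TCTTGATTTTGA) has reverse complement TCAAAATCAAGA, which matches the top strand at positions 23–34; primer A anneals to the top strand there with its 3' end pointing upstream toward position 23.
Primer B (GCCACCCGG) matches the top strand directly at positions 49–57; it anneals to the bottom strand with its 3' end pointing downstream toward position 57.
The 3' ends diverge (primer A extends toward position 1, primer B toward position 73), so the primers never converge on a shared product.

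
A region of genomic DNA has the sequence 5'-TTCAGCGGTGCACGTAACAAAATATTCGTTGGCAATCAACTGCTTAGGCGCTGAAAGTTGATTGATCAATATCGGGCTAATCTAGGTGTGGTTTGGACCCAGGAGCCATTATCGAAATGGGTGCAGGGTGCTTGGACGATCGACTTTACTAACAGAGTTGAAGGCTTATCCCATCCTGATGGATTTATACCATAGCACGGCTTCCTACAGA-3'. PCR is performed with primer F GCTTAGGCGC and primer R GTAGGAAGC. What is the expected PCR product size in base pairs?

167 bp

Scanning the template, GCTTAGGCGC occurs at positions 42–51; this primer anneals to the bottom strand there with its 3' end pointing downstream.
The reverse primer's reverse complement is GCTTCCTAC, which matches the template at positions 200–208.
Amplicon spans positions 42–208: 167 bp.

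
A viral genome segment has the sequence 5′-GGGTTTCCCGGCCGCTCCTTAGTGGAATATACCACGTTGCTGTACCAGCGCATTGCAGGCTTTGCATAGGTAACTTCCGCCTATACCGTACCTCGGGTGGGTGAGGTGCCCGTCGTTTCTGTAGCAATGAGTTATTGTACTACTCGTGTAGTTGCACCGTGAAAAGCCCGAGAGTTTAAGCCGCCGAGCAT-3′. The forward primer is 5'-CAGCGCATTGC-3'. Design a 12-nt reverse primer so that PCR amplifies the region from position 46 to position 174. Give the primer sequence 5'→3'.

5'-CTCTCGGGCTTT-3'

The product's 3' end on the top strand is position 174.
The reverse primer anneals to the top strand over positions 163–174, i.e. to AAAGCCCGAGAG.
Its sequence written 5'→3' is the reverse complement: CTCTCGGGCTTT.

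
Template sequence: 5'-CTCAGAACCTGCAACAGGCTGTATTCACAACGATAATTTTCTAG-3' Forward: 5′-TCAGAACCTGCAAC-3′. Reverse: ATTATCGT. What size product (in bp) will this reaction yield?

Forward primer TCAGAACCTGCAAC is found on the top strand at positions 2–15.
Taking the reverse complement of ATTATCGT gives ACGATAAT, found at positions 30–37 on the template; the primer anneals here to the top strand with its 3' end pointing upstream.
Amplicon spans positions 2–37: 36 bp.

36 bp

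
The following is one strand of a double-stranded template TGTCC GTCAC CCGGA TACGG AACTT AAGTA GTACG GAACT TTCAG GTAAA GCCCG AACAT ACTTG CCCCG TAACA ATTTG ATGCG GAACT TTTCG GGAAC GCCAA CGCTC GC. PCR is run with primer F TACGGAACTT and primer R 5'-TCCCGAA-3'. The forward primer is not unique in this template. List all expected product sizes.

83 bp, 67 bp

The forward primer TACGGAACTT matches the top strand at positions 16–25, 32–41.
The reverse primer's reverse complement is TTCGGGA, matching at positions 92–98.
Each forward site pairs with the reverse site to give a product ending at position 98: sizes 83, 67 bp.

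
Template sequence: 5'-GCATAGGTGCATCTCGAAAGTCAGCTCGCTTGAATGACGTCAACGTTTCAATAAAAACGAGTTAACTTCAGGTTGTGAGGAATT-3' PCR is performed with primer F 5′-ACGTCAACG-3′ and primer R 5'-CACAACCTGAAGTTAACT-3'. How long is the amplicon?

41 bp

Scanning the template, ACGTCAACG occurs at positions 37–45; this primer anneals to the bottom strand there with its 3' end pointing downstream.
Taking the reverse complement of CACAACCTGAAGTTAACT gives AGTTAACTTCAGGTTGTG, found at positions 60–77 on the template; the primer anneals here to the top strand with its 3' end pointing upstream.
The product runs from position 37 to position 77, so its length is 77 − 37 + 1 = 41 bp.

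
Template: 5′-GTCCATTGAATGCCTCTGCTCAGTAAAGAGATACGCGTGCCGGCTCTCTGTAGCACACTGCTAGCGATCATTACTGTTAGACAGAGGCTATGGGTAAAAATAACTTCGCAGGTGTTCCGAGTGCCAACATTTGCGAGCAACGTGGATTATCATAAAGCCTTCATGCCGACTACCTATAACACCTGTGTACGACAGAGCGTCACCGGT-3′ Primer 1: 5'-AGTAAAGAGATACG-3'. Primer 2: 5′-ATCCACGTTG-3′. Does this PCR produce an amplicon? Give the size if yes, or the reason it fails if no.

Yes — a 126 bp product.

Primer 1 (AGTAAAGAGATACG) matches the top strand at positions 22–35; it acts as a forward primer.
Primer 2's reverse complement is CAACGTGGAT, matching the top strand at positions 138–147; it acts as a reverse primer.
The 3' ends face each other across positions 22–147, giving a 126 bp product.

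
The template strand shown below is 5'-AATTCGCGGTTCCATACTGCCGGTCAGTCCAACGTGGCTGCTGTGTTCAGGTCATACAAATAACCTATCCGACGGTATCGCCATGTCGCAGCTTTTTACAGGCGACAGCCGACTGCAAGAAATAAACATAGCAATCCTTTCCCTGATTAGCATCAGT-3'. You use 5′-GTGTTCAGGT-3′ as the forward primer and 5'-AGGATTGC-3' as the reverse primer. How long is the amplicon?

96 bp

Scanning the template, GTGTTCAGGT occurs at positions 43–52; this primer anneals to the bottom strand there with its 3' end pointing downstream.
The reverse primer's reverse complement is GCAATCCT, which matches the template at positions 131–138.
Product length = (reverse-primer end) − (forward-primer start) + 1 = 138 − 43 + 1 = 96 bp.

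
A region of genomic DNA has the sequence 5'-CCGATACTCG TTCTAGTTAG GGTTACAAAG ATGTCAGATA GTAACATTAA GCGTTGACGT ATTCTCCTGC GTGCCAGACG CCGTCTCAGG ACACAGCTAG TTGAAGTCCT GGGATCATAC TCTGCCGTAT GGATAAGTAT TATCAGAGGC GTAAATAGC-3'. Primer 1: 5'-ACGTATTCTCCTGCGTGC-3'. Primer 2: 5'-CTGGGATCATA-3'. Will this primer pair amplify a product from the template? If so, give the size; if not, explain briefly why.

Primer 1 (ACGTATTCTCCTGCGTGC) matches the top strand at positions 57–74 (3' end points downstream).
Primer 2 (CTGGGATCATA) also matches the top strand directly, at positions 109–119 — its reverse complement TATGATCCCAG is not present.
Both primers anneal to the bottom strand with 3' ends pointing the same way, so neither can prime synthesis back toward the other.

No product — both primers anneal to the same strand and extend in the same direction.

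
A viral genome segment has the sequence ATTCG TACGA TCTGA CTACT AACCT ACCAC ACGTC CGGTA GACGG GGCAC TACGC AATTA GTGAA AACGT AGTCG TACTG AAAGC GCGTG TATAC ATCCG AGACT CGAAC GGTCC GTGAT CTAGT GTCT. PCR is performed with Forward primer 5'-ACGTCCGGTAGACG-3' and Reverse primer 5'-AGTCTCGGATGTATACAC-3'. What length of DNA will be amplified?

Forward primer ACGTCCGGTAGACG is found on the top strand at positions 31–44.
Taking the reverse complement of AGTCTCGGATGTATACAC gives GTGTATACATCCGAGACT, found at positions 88–105 on the template; the primer anneals here to the top strand with its 3' end pointing upstream.
The product runs from position 31 to position 105, so its length is 105 − 31 + 1 = 75 bp.

75 bp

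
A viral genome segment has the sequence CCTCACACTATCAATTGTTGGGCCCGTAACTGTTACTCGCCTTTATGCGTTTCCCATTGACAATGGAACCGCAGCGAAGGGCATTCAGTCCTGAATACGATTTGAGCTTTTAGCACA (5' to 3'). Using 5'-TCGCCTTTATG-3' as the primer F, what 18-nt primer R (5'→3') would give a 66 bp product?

The forward primer binds at positions 37–47, so a 66 bp product ends at position 37 + 66 − 1 = 102.
The reverse primer anneals to the top strand over positions 85–102, i.e. to TCAGTCCTGAATACGATT.
Its sequence written 5'→3' is the reverse complement: AATCGTATTCAGGACTGA.

5'-AATCGTATTCAGGACTGA-3'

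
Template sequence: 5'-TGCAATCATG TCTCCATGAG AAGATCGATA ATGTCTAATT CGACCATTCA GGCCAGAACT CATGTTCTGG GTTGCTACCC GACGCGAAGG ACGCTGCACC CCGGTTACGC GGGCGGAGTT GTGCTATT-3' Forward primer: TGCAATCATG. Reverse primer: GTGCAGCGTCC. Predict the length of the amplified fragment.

Scanning the template, TGCAATCATG occurs at positions 1–10; this primer anneals to the bottom strand there with its 3' end pointing downstream.
Taking the reverse complement of GTGCAGCGTCC gives GGACGCTGCAC, found at positions 89–99 on the template; the primer anneals here to the top strand with its 3' end pointing upstream.
Amplicon spans positions 1–99: 99 bp.

99 bp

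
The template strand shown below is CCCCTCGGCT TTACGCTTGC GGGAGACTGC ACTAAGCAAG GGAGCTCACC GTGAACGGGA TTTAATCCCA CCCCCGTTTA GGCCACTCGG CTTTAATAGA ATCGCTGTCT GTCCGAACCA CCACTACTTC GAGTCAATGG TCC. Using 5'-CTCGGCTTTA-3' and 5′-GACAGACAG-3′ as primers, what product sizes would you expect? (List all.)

110 bp, 28 bp

The forward primer CTCGGCTTTA matches the top strand at positions 4–13, 86–95.
The reverse primer's reverse complement is CTGTCTGTC, matching at positions 105–113.
Each forward site pairs with the reverse site to give a product ending at position 113: sizes 110, 28 bp.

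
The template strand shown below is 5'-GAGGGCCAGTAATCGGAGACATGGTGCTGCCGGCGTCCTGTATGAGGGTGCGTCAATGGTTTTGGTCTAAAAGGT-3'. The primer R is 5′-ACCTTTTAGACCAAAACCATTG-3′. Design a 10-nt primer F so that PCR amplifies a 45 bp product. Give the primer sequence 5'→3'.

5'-CGGCGTCCTG-3'

The reverse primer's reverse complement CAATGGTTTTGGTCTAAAAGGT matches the template at positions 54–75, so the product ends at position 75.
A 45 bp product then starts at position 75 − 45 + 1 = 31.
The forward primer is identical to the top strand there: CGGCGTCCTG.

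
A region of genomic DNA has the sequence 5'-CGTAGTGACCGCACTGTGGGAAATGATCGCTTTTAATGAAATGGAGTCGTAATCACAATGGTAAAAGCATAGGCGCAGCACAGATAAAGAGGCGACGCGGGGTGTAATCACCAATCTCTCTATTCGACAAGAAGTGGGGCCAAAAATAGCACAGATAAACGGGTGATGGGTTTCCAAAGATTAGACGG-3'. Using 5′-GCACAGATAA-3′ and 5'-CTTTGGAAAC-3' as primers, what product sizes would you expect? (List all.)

The forward primer GCACAGATAA matches the top strand at positions 78–87, 149–158.
The reverse primer's reverse complement is GTTTCCAAAG, matching at positions 170–179.
Each forward site pairs with the reverse site to give a product ending at position 179: sizes 102, 31 bp.

102 bp, 31 bp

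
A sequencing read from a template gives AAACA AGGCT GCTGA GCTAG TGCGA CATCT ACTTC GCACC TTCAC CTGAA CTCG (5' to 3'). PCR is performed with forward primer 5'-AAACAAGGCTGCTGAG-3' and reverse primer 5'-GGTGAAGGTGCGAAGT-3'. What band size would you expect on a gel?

Forward primer AAACAAGGCTGCTGAG is found on the top strand at positions 1–16.
The reverse primer's reverse complement is ACTTCGCACCTTCACC, which matches the template at positions 31–46.
Amplicon spans positions 1–46: 46 bp.

46 bp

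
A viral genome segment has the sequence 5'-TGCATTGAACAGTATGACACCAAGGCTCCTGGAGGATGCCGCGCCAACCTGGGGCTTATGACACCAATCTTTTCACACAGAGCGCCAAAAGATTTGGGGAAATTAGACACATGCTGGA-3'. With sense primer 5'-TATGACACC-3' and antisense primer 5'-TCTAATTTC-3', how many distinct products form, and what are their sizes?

The forward primer TATGACACC matches the top strand at positions 13–21, 57–65.
The reverse primer's reverse complement is GAAATTAGA, matching at positions 99–107.
Each forward site pairs with the reverse site to give a product ending at position 107: sizes 95, 51 bp.

Two products: 95 bp, 51 bp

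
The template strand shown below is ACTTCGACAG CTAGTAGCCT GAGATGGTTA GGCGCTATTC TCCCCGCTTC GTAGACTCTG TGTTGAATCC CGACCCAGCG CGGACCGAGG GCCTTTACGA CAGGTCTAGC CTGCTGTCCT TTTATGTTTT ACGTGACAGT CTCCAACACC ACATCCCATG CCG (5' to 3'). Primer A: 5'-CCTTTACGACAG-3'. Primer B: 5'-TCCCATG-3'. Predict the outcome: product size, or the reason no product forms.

No product — both primers anneal to the same strand and extend in the same direction.

Primer A (CCTTTACGACAG) matches the top strand at positions 92–103 (3' end points downstream).
Primer B (TCCCATG) also matches the top strand directly, at positions 154–160 — its reverse complement CATGGGA is not present.
Both primers anneal to the bottom strand with 3' ends pointing the same way, so neither can prime synthesis back toward the other.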